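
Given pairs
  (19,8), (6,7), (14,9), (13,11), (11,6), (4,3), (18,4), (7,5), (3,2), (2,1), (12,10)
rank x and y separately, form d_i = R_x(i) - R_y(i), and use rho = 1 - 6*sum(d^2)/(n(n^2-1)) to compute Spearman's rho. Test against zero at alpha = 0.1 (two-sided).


Step 1: Rank x and y separately (midranks; no ties here).
rank(x): 19->11, 6->4, 14->9, 13->8, 11->6, 4->3, 18->10, 7->5, 3->2, 2->1, 12->7
rank(y): 8->8, 7->7, 9->9, 11->11, 6->6, 3->3, 4->4, 5->5, 2->2, 1->1, 10->10
Step 2: d_i = R_x(i) - R_y(i); compute d_i^2.
  (11-8)^2=9, (4-7)^2=9, (9-9)^2=0, (8-11)^2=9, (6-6)^2=0, (3-3)^2=0, (10-4)^2=36, (5-5)^2=0, (2-2)^2=0, (1-1)^2=0, (7-10)^2=9
sum(d^2) = 72.
Step 3: rho = 1 - 6*72 / (11*(11^2 - 1)) = 1 - 432/1320 = 0.672727.
Step 4: Under H0, t = rho * sqrt((n-2)/(1-rho^2)) = 2.7277 ~ t(9).
Step 5: Two-sided p-value from the t-distribution with 9 df = 0.023313.
Step 6: alpha = 0.1. reject H0.

rho = 0.6727, p = 0.023313, reject H0 at alpha = 0.1.


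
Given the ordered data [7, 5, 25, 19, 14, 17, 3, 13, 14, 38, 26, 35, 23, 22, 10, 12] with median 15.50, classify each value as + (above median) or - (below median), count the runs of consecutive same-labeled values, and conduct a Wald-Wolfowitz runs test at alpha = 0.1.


Step 1: Compute median = 15.50; label A = above, B = below.
Labels in order: BBAABABBBAAAAABB  (n_A = 8, n_B = 8)
Step 2: Count runs R = 7.
Step 3: Under H0 (random ordering), E[R] = 2*n_A*n_B/(n_A+n_B) + 1 = 2*8*8/16 + 1 = 9.0000.
        Var[R] = 2*n_A*n_B*(2*n_A*n_B - n_A - n_B) / ((n_A+n_B)^2 * (n_A+n_B-1)) = 14336/3840 = 3.7333.
        SD[R] = 1.9322.
Step 4: Continuity-corrected z = (R + 0.5 - E[R]) / SD[R] = (7 + 0.5 - 9.0000) / 1.9322 = -0.7763.
Step 5: Two-sided p-value via normal approximation = 2*(1 - Phi(|z|)) = 0.437558.
Step 6: alpha = 0.1. fail to reject H0.

R = 7, z = -0.7763, p = 0.437558, fail to reject H0.


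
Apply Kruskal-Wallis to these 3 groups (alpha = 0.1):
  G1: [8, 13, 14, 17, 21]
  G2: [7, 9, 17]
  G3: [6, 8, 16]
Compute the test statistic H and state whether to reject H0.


Step 1: Combine all N = 11 observations and assign midranks.
sorted (value, group, rank): (6,G3,1), (7,G2,2), (8,G1,3.5), (8,G3,3.5), (9,G2,5), (13,G1,6), (14,G1,7), (16,G3,8), (17,G1,9.5), (17,G2,9.5), (21,G1,11)
Step 2: Sum ranks within each group.
R_1 = 37 (n_1 = 5)
R_2 = 16.5 (n_2 = 3)
R_3 = 12.5 (n_3 = 3)
Step 3: H = 12/(N(N+1)) * sum(R_i^2/n_i) - 3(N+1)
     = 12/(11*12) * (37^2/5 + 16.5^2/3 + 12.5^2/3) - 3*12
     = 0.090909 * 416.633 - 36
     = 1.875758.
Step 4: Ties present; correction factor C = 1 - 12/(11^3 - 11) = 0.990909. Corrected H = 1.875758 / 0.990909 = 1.892966.
Step 5: Under H0, H ~ chi^2(2); p-value = 0.388104.
Step 6: alpha = 0.1. fail to reject H0.

H = 1.8930, df = 2, p = 0.388104, fail to reject H0.


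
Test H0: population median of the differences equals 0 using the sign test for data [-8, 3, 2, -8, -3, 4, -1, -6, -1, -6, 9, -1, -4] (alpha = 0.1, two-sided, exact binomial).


Step 1: Discard zero differences. Original n = 13; n_eff = number of nonzero differences = 13.
Nonzero differences (with sign): -8, +3, +2, -8, -3, +4, -1, -6, -1, -6, +9, -1, -4
Step 2: Count signs: positive = 4, negative = 9.
Step 3: Under H0: P(positive) = 0.5, so the number of positives S ~ Bin(13, 0.5).
Step 4: Two-sided exact p-value = sum of Bin(13,0.5) probabilities at or below the observed probability = 0.266846.
Step 5: alpha = 0.1. fail to reject H0.

n_eff = 13, pos = 4, neg = 9, p = 0.266846, fail to reject H0.


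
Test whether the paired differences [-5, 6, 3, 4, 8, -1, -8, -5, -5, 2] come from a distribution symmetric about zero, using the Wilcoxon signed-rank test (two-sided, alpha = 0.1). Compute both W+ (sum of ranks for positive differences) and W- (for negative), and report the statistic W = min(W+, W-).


Step 1: Drop any zero differences (none here) and take |d_i|.
|d| = [5, 6, 3, 4, 8, 1, 8, 5, 5, 2]
Step 2: Midrank |d_i| (ties get averaged ranks).
ranks: |5|->6, |6|->8, |3|->3, |4|->4, |8|->9.5, |1|->1, |8|->9.5, |5|->6, |5|->6, |2|->2
Step 3: Attach original signs; sum ranks with positive sign and with negative sign.
W+ = 8 + 3 + 4 + 9.5 + 2 = 26.5
W- = 6 + 1 + 9.5 + 6 + 6 = 28.5
(Check: W+ + W- = 55 should equal n(n+1)/2 = 55.)
Step 4: Test statistic W = min(W+, W-) = 26.5.
Step 5: Ties in |d|, so use the tie-corrected normal approximation.
        E[W] = n(n+1)/4 = 10*11/4 = 27.5.
        Tie groups: |d|=5 (t=3), |d|=8 (t=2); sum(t^3 - t) = 30.
        Var[W] = n(n+1)(2n+1)/24 - sum(t^3-t)/48 = 2310/24 - 30/48 = 95.625.
        z = (W - E[W]) / sqrt(Var[W]) = (26.5 - 27.5) / 9.7788 = -0.1023.
        Two-sided p = 2*Phi(z) = 0.918549.
Step 6: alpha = 0.1. fail to reject H0.

W+ = 26.5, W- = 28.5, W = min = 26.5, p = 0.918549, fail to reject H0.


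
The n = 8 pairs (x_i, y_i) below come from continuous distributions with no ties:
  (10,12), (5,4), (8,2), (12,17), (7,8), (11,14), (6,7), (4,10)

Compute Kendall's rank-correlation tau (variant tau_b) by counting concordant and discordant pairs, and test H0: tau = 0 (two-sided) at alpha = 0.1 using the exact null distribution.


Step 1: Enumerate the 28 unordered pairs (i,j) with i<j and classify each by sign(x_j-x_i) * sign(y_j-y_i).
  (1,2):dx=-5,dy=-8->C; (1,3):dx=-2,dy=-10->C; (1,4):dx=+2,dy=+5->C; (1,5):dx=-3,dy=-4->C
  (1,6):dx=+1,dy=+2->C; (1,7):dx=-4,dy=-5->C; (1,8):dx=-6,dy=-2->C; (2,3):dx=+3,dy=-2->D
  (2,4):dx=+7,dy=+13->C; (2,5):dx=+2,dy=+4->C; (2,6):dx=+6,dy=+10->C; (2,7):dx=+1,dy=+3->C
  (2,8):dx=-1,dy=+6->D; (3,4):dx=+4,dy=+15->C; (3,5):dx=-1,dy=+6->D; (3,6):dx=+3,dy=+12->C
  (3,7):dx=-2,dy=+5->D; (3,8):dx=-4,dy=+8->D; (4,5):dx=-5,dy=-9->C; (4,6):dx=-1,dy=-3->C
  (4,7):dx=-6,dy=-10->C; (4,8):dx=-8,dy=-7->C; (5,6):dx=+4,dy=+6->C; (5,7):dx=-1,dy=-1->C
  (5,8):dx=-3,dy=+2->D; (6,7):dx=-5,dy=-7->C; (6,8):dx=-7,dy=-4->C; (7,8):dx=-2,dy=+3->D
Step 2: C = 21, D = 7, total pairs = 28.
Step 3: tau = (C - D)/(n(n-1)/2) = (21 - 7)/28 = 0.500000.
Step 4: Exact two-sided p-value (enumerate n! = 40320 permutations of y under H0): p = 0.108681.
Step 5: alpha = 0.1. fail to reject H0.

tau_b = 0.5000 (C=21, D=7), p = 0.108681, fail to reject H0.


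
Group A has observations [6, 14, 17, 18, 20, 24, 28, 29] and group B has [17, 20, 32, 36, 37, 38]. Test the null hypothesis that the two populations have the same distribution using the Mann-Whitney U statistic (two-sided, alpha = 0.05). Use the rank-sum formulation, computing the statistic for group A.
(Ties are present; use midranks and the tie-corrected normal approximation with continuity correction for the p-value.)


Step 1: Combine and sort all 14 observations; assign midranks.
sorted (value, group): (6,X), (14,X), (17,X), (17,Y), (18,X), (20,X), (20,Y), (24,X), (28,X), (29,X), (32,Y), (36,Y), (37,Y), (38,Y)
ranks: 6->1, 14->2, 17->3.5, 17->3.5, 18->5, 20->6.5, 20->6.5, 24->8, 28->9, 29->10, 32->11, 36->12, 37->13, 38->14
Step 2: Rank sum for X: R1 = 1 + 2 + 3.5 + 5 + 6.5 + 8 + 9 + 10 = 45.
Step 3: U_X = R1 - n1(n1+1)/2 = 45 - 8*9/2 = 45 - 36 = 9.
       U_Y = n1*n2 - U_X = 48 - 9 = 39.
Step 4: Ties are present, so use the tie-corrected normal approximation (with continuity correction) for the p-value.
Step 5: p-value = 0.060646; compare to alpha = 0.05. fail to reject H0.

U_X = 9, p = 0.060646, fail to reject H0 at alpha = 0.05.


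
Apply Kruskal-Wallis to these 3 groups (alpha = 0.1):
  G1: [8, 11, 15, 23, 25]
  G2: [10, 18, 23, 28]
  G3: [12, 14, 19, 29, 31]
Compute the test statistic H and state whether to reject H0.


Step 1: Combine all N = 14 observations and assign midranks.
sorted (value, group, rank): (8,G1,1), (10,G2,2), (11,G1,3), (12,G3,4), (14,G3,5), (15,G1,6), (18,G2,7), (19,G3,8), (23,G1,9.5), (23,G2,9.5), (25,G1,11), (28,G2,12), (29,G3,13), (31,G3,14)
Step 2: Sum ranks within each group.
R_1 = 30.5 (n_1 = 5)
R_2 = 30.5 (n_2 = 4)
R_3 = 44 (n_3 = 5)
Step 3: H = 12/(N(N+1)) * sum(R_i^2/n_i) - 3(N+1)
     = 12/(14*15) * (30.5^2/5 + 30.5^2/4 + 44^2/5) - 3*15
     = 0.057143 * 805.812 - 45
     = 1.046429.
Step 4: Ties present; correction factor C = 1 - 6/(14^3 - 14) = 0.997802. Corrected H = 1.046429 / 0.997802 = 1.048733.
Step 5: Under H0, H ~ chi^2(2); p-value = 0.591930.
Step 6: alpha = 0.1. fail to reject H0.

H = 1.0487, df = 2, p = 0.591930, fail to reject H0.


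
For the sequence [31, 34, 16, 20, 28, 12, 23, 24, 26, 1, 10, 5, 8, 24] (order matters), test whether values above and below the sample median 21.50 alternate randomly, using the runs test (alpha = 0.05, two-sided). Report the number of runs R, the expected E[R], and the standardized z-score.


Step 1: Compute median = 21.50; label A = above, B = below.
Labels in order: AABBABAAABBBBA  (n_A = 7, n_B = 7)
Step 2: Count runs R = 7.
Step 3: Under H0 (random ordering), E[R] = 2*n_A*n_B/(n_A+n_B) + 1 = 2*7*7/14 + 1 = 8.0000.
        Var[R] = 2*n_A*n_B*(2*n_A*n_B - n_A - n_B) / ((n_A+n_B)^2 * (n_A+n_B-1)) = 8232/2548 = 3.2308.
        SD[R] = 1.7974.
Step 4: Continuity-corrected z = (R + 0.5 - E[R]) / SD[R] = (7 + 0.5 - 8.0000) / 1.7974 = -0.2782.
Step 5: Two-sided p-value via normal approximation = 2*(1 - Phi(|z|)) = 0.780879.
Step 6: alpha = 0.05. fail to reject H0.

R = 7, z = -0.2782, p = 0.780879, fail to reject H0.


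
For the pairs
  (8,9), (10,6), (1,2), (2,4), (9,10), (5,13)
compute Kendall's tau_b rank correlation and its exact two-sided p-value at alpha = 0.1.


Step 1: Enumerate the 15 unordered pairs (i,j) with i<j and classify each by sign(x_j-x_i) * sign(y_j-y_i).
  (1,2):dx=+2,dy=-3->D; (1,3):dx=-7,dy=-7->C; (1,4):dx=-6,dy=-5->C; (1,5):dx=+1,dy=+1->C
  (1,6):dx=-3,dy=+4->D; (2,3):dx=-9,dy=-4->C; (2,4):dx=-8,dy=-2->C; (2,5):dx=-1,dy=+4->D
  (2,6):dx=-5,dy=+7->D; (3,4):dx=+1,dy=+2->C; (3,5):dx=+8,dy=+8->C; (3,6):dx=+4,dy=+11->C
  (4,5):dx=+7,dy=+6->C; (4,6):dx=+3,dy=+9->C; (5,6):dx=-4,dy=+3->D
Step 2: C = 10, D = 5, total pairs = 15.
Step 3: tau = (C - D)/(n(n-1)/2) = (10 - 5)/15 = 0.333333.
Step 4: Exact two-sided p-value (enumerate n! = 720 permutations of y under H0): p = 0.469444.
Step 5: alpha = 0.1. fail to reject H0.

tau_b = 0.3333 (C=10, D=5), p = 0.469444, fail to reject H0.


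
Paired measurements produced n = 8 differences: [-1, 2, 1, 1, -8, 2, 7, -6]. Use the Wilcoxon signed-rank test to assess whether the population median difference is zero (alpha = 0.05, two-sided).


Step 1: Drop any zero differences (none here) and take |d_i|.
|d| = [1, 2, 1, 1, 8, 2, 7, 6]
Step 2: Midrank |d_i| (ties get averaged ranks).
ranks: |1|->2, |2|->4.5, |1|->2, |1|->2, |8|->8, |2|->4.5, |7|->7, |6|->6
Step 3: Attach original signs; sum ranks with positive sign and with negative sign.
W+ = 4.5 + 2 + 2 + 4.5 + 7 = 20
W- = 2 + 8 + 6 = 16
(Check: W+ + W- = 36 should equal n(n+1)/2 = 36.)
Step 4: Test statistic W = min(W+, W-) = 16.
Step 5: Ties in |d|, so use the tie-corrected normal approximation.
        E[W] = n(n+1)/4 = 8*9/4 = 18.
        Tie groups: |d|=1 (t=3), |d|=2 (t=2); sum(t^3 - t) = 30.
        Var[W] = n(n+1)(2n+1)/24 - sum(t^3-t)/48 = 1224/24 - 30/48 = 50.375.
        z = (W - E[W]) / sqrt(Var[W]) = (16 - 18) / 7.0975 = -0.2818.
        Two-sided p = 2*Phi(z) = 0.778106.
Step 6: alpha = 0.05. fail to reject H0.

W+ = 20, W- = 16, W = min = 16, p = 0.778106, fail to reject H0.


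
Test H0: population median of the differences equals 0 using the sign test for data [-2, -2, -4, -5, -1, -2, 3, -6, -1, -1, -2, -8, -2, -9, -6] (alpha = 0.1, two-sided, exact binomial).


Step 1: Discard zero differences. Original n = 15; n_eff = number of nonzero differences = 15.
Nonzero differences (with sign): -2, -2, -4, -5, -1, -2, +3, -6, -1, -1, -2, -8, -2, -9, -6
Step 2: Count signs: positive = 1, negative = 14.
Step 3: Under H0: P(positive) = 0.5, so the number of positives S ~ Bin(15, 0.5).
Step 4: Two-sided exact p-value = sum of Bin(15,0.5) probabilities at or below the observed probability = 0.000977.
Step 5: alpha = 0.1. reject H0.

n_eff = 15, pos = 1, neg = 14, p = 0.000977, reject H0.


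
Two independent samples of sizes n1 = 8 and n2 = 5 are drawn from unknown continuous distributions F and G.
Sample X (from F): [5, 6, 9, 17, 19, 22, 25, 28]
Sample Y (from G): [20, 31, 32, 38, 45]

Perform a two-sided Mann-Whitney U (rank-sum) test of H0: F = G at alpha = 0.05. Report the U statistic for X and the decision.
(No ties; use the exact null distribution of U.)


Step 1: Combine and sort all 13 observations; assign midranks.
sorted (value, group): (5,X), (6,X), (9,X), (17,X), (19,X), (20,Y), (22,X), (25,X), (28,X), (31,Y), (32,Y), (38,Y), (45,Y)
ranks: 5->1, 6->2, 9->3, 17->4, 19->5, 20->6, 22->7, 25->8, 28->9, 31->10, 32->11, 38->12, 45->13
Step 2: Rank sum for X: R1 = 1 + 2 + 3 + 4 + 5 + 7 + 8 + 9 = 39.
Step 3: U_X = R1 - n1(n1+1)/2 = 39 - 8*9/2 = 39 - 36 = 3.
       U_Y = n1*n2 - U_X = 40 - 3 = 37.
Step 4: No ties, so the exact null distribution of U (based on enumerating the C(13,8) = 1287 equally likely rank assignments) gives the two-sided p-value.
Step 5: p-value = 0.010878; compare to alpha = 0.05. reject H0.

U_X = 3, p = 0.010878, reject H0 at alpha = 0.05.


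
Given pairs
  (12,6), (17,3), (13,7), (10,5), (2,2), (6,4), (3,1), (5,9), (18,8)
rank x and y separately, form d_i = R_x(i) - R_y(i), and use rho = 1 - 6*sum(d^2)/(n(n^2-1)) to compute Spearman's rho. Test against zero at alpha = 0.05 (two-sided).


Step 1: Rank x and y separately (midranks; no ties here).
rank(x): 12->6, 17->8, 13->7, 10->5, 2->1, 6->4, 3->2, 5->3, 18->9
rank(y): 6->6, 3->3, 7->7, 5->5, 2->2, 4->4, 1->1, 9->9, 8->8
Step 2: d_i = R_x(i) - R_y(i); compute d_i^2.
  (6-6)^2=0, (8-3)^2=25, (7-7)^2=0, (5-5)^2=0, (1-2)^2=1, (4-4)^2=0, (2-1)^2=1, (3-9)^2=36, (9-8)^2=1
sum(d^2) = 64.
Step 3: rho = 1 - 6*64 / (9*(9^2 - 1)) = 1 - 384/720 = 0.466667.
Step 4: Under H0, t = rho * sqrt((n-2)/(1-rho^2)) = 1.3960 ~ t(7).
Step 5: Two-sided p-value from the t-distribution with 7 df = 0.205386.
Step 6: alpha = 0.05. fail to reject H0.

rho = 0.4667, p = 0.205386, fail to reject H0 at alpha = 0.05.


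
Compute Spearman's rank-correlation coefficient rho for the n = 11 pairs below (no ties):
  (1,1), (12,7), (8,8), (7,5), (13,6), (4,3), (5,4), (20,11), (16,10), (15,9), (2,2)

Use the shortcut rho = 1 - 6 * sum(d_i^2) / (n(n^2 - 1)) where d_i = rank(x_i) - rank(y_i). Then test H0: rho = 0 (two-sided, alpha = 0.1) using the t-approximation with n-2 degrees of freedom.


Step 1: Rank x and y separately (midranks; no ties here).
rank(x): 1->1, 12->7, 8->6, 7->5, 13->8, 4->3, 5->4, 20->11, 16->10, 15->9, 2->2
rank(y): 1->1, 7->7, 8->8, 5->5, 6->6, 3->3, 4->4, 11->11, 10->10, 9->9, 2->2
Step 2: d_i = R_x(i) - R_y(i); compute d_i^2.
  (1-1)^2=0, (7-7)^2=0, (6-8)^2=4, (5-5)^2=0, (8-6)^2=4, (3-3)^2=0, (4-4)^2=0, (11-11)^2=0, (10-10)^2=0, (9-9)^2=0, (2-2)^2=0
sum(d^2) = 8.
Step 3: rho = 1 - 6*8 / (11*(11^2 - 1)) = 1 - 48/1320 = 0.963636.
Step 4: Under H0, t = rho * sqrt((n-2)/(1-rho^2)) = 10.8186 ~ t(9).
Step 5: Two-sided p-value from the t-distribution with 9 df = 0.000002.
Step 6: alpha = 0.1. reject H0.

rho = 0.9636, p = 0.000002, reject H0 at alpha = 0.1.


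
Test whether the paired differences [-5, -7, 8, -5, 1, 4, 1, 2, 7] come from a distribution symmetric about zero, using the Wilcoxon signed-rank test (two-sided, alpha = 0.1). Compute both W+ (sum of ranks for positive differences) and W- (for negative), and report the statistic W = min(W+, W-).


Step 1: Drop any zero differences (none here) and take |d_i|.
|d| = [5, 7, 8, 5, 1, 4, 1, 2, 7]
Step 2: Midrank |d_i| (ties get averaged ranks).
ranks: |5|->5.5, |7|->7.5, |8|->9, |5|->5.5, |1|->1.5, |4|->4, |1|->1.5, |2|->3, |7|->7.5
Step 3: Attach original signs; sum ranks with positive sign and with negative sign.
W+ = 9 + 1.5 + 4 + 1.5 + 3 + 7.5 = 26.5
W- = 5.5 + 7.5 + 5.5 = 18.5
(Check: W+ + W- = 45 should equal n(n+1)/2 = 45.)
Step 4: Test statistic W = min(W+, W-) = 18.5.
Step 5: Ties in |d|, so use the tie-corrected normal approximation.
        E[W] = n(n+1)/4 = 9*10/4 = 22.5.
        Tie groups: |d|=1 (t=2), |d|=5 (t=2), |d|=7 (t=2); sum(t^3 - t) = 18.
        Var[W] = n(n+1)(2n+1)/24 - sum(t^3-t)/48 = 1710/24 - 18/48 = 70.875.
        z = (W - E[W]) / sqrt(Var[W]) = (18.5 - 22.5) / 8.4187 = -0.4751.
        Two-sided p = 2*Phi(z) = 0.634694.
Step 6: alpha = 0.1. fail to reject H0.

W+ = 26.5, W- = 18.5, W = min = 18.5, p = 0.634694, fail to reject H0.


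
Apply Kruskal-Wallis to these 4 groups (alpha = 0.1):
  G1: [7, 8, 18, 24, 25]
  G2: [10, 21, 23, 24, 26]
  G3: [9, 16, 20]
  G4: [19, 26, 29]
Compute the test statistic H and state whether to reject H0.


Step 1: Combine all N = 16 observations and assign midranks.
sorted (value, group, rank): (7,G1,1), (8,G1,2), (9,G3,3), (10,G2,4), (16,G3,5), (18,G1,6), (19,G4,7), (20,G3,8), (21,G2,9), (23,G2,10), (24,G1,11.5), (24,G2,11.5), (25,G1,13), (26,G2,14.5), (26,G4,14.5), (29,G4,16)
Step 2: Sum ranks within each group.
R_1 = 33.5 (n_1 = 5)
R_2 = 49 (n_2 = 5)
R_3 = 16 (n_3 = 3)
R_4 = 37.5 (n_4 = 3)
Step 3: H = 12/(N(N+1)) * sum(R_i^2/n_i) - 3(N+1)
     = 12/(16*17) * (33.5^2/5 + 49^2/5 + 16^2/3 + 37.5^2/3) - 3*17
     = 0.044118 * 1258.73 - 51
     = 4.532353.
Step 4: Ties present; correction factor C = 1 - 12/(16^3 - 16) = 0.997059. Corrected H = 4.532353 / 0.997059 = 4.545723.
Step 5: Under H0, H ~ chi^2(3); p-value = 0.208248.
Step 6: alpha = 0.1. fail to reject H0.

H = 4.5457, df = 3, p = 0.208248, fail to reject H0.


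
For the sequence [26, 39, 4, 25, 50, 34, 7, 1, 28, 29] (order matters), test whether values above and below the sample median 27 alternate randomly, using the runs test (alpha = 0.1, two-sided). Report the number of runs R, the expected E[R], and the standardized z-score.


Step 1: Compute median = 27; label A = above, B = below.
Labels in order: BABBAABBAA  (n_A = 5, n_B = 5)
Step 2: Count runs R = 6.
Step 3: Under H0 (random ordering), E[R] = 2*n_A*n_B/(n_A+n_B) + 1 = 2*5*5/10 + 1 = 6.0000.
        Var[R] = 2*n_A*n_B*(2*n_A*n_B - n_A - n_B) / ((n_A+n_B)^2 * (n_A+n_B-1)) = 2000/900 = 2.2222.
        SD[R] = 1.4907.
Step 4: R = E[R], so z = 0 with no continuity correction.
Step 5: Two-sided p-value via normal approximation = 2*(1 - Phi(|z|)) = 1.000000.
Step 6: alpha = 0.1. fail to reject H0.

R = 6, z = 0.0000, p = 1.000000, fail to reject H0.


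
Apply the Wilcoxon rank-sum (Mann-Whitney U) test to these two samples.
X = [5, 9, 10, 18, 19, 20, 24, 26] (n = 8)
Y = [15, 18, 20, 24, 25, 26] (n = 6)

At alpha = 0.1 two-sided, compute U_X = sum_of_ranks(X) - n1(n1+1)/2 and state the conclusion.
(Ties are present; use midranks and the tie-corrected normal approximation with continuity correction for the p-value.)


Step 1: Combine and sort all 14 observations; assign midranks.
sorted (value, group): (5,X), (9,X), (10,X), (15,Y), (18,X), (18,Y), (19,X), (20,X), (20,Y), (24,X), (24,Y), (25,Y), (26,X), (26,Y)
ranks: 5->1, 9->2, 10->3, 15->4, 18->5.5, 18->5.5, 19->7, 20->8.5, 20->8.5, 24->10.5, 24->10.5, 25->12, 26->13.5, 26->13.5
Step 2: Rank sum for X: R1 = 1 + 2 + 3 + 5.5 + 7 + 8.5 + 10.5 + 13.5 = 51.
Step 3: U_X = R1 - n1(n1+1)/2 = 51 - 8*9/2 = 51 - 36 = 15.
       U_Y = n1*n2 - U_X = 48 - 15 = 33.
Step 4: Ties are present, so use the tie-corrected normal approximation (with continuity correction) for the p-value.
Step 5: p-value = 0.270374; compare to alpha = 0.1. fail to reject H0.

U_X = 15, p = 0.270374, fail to reject H0 at alpha = 0.1.


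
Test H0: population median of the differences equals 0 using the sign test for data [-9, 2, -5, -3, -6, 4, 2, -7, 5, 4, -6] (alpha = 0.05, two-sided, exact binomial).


Step 1: Discard zero differences. Original n = 11; n_eff = number of nonzero differences = 11.
Nonzero differences (with sign): -9, +2, -5, -3, -6, +4, +2, -7, +5, +4, -6
Step 2: Count signs: positive = 5, negative = 6.
Step 3: Under H0: P(positive) = 0.5, so the number of positives S ~ Bin(11, 0.5).
Step 4: Two-sided exact p-value = sum of Bin(11,0.5) probabilities at or below the observed probability = 1.000000.
Step 5: alpha = 0.05. fail to reject H0.

n_eff = 11, pos = 5, neg = 6, p = 1.000000, fail to reject H0.


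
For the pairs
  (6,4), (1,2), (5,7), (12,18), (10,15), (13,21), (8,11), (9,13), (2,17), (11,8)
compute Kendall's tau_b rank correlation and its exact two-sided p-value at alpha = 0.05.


Step 1: Enumerate the 45 unordered pairs (i,j) with i<j and classify each by sign(x_j-x_i) * sign(y_j-y_i).
  (1,2):dx=-5,dy=-2->C; (1,3):dx=-1,dy=+3->D; (1,4):dx=+6,dy=+14->C; (1,5):dx=+4,dy=+11->C
  (1,6):dx=+7,dy=+17->C; (1,7):dx=+2,dy=+7->C; (1,8):dx=+3,dy=+9->C; (1,9):dx=-4,dy=+13->D
  (1,10):dx=+5,dy=+4->C; (2,3):dx=+4,dy=+5->C; (2,4):dx=+11,dy=+16->C; (2,5):dx=+9,dy=+13->C
  (2,6):dx=+12,dy=+19->C; (2,7):dx=+7,dy=+9->C; (2,8):dx=+8,dy=+11->C; (2,9):dx=+1,dy=+15->C
  (2,10):dx=+10,dy=+6->C; (3,4):dx=+7,dy=+11->C; (3,5):dx=+5,dy=+8->C; (3,6):dx=+8,dy=+14->C
  (3,7):dx=+3,dy=+4->C; (3,8):dx=+4,dy=+6->C; (3,9):dx=-3,dy=+10->D; (3,10):dx=+6,dy=+1->C
  (4,5):dx=-2,dy=-3->C; (4,6):dx=+1,dy=+3->C; (4,7):dx=-4,dy=-7->C; (4,8):dx=-3,dy=-5->C
  (4,9):dx=-10,dy=-1->C; (4,10):dx=-1,dy=-10->C; (5,6):dx=+3,dy=+6->C; (5,7):dx=-2,dy=-4->C
  (5,8):dx=-1,dy=-2->C; (5,9):dx=-8,dy=+2->D; (5,10):dx=+1,dy=-7->D; (6,7):dx=-5,dy=-10->C
  (6,8):dx=-4,dy=-8->C; (6,9):dx=-11,dy=-4->C; (6,10):dx=-2,dy=-13->C; (7,8):dx=+1,dy=+2->C
  (7,9):dx=-6,dy=+6->D; (7,10):dx=+3,dy=-3->D; (8,9):dx=-7,dy=+4->D; (8,10):dx=+2,dy=-5->D
  (9,10):dx=+9,dy=-9->D
Step 2: C = 35, D = 10, total pairs = 45.
Step 3: tau = (C - D)/(n(n-1)/2) = (35 - 10)/45 = 0.555556.
Step 4: Exact two-sided p-value (enumerate n! = 3628800 permutations of y under H0): p = 0.028609.
Step 5: alpha = 0.05. reject H0.

tau_b = 0.5556 (C=35, D=10), p = 0.028609, reject H0.


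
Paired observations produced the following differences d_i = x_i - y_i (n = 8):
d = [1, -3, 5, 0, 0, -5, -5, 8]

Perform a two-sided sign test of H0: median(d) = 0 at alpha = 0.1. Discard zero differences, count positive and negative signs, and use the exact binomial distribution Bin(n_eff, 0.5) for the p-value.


Step 1: Discard zero differences. Original n = 8; n_eff = number of nonzero differences = 6.
Nonzero differences (with sign): +1, -3, +5, -5, -5, +8
Step 2: Count signs: positive = 3, negative = 3.
Step 3: Under H0: P(positive) = 0.5, so the number of positives S ~ Bin(6, 0.5).
Step 4: Two-sided exact p-value = sum of Bin(6,0.5) probabilities at or below the observed probability = 1.000000.
Step 5: alpha = 0.1. fail to reject H0.

n_eff = 6, pos = 3, neg = 3, p = 1.000000, fail to reject H0.


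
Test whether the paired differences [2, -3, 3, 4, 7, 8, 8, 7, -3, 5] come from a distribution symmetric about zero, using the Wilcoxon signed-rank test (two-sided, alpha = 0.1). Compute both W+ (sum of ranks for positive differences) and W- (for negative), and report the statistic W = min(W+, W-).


Step 1: Drop any zero differences (none here) and take |d_i|.
|d| = [2, 3, 3, 4, 7, 8, 8, 7, 3, 5]
Step 2: Midrank |d_i| (ties get averaged ranks).
ranks: |2|->1, |3|->3, |3|->3, |4|->5, |7|->7.5, |8|->9.5, |8|->9.5, |7|->7.5, |3|->3, |5|->6
Step 3: Attach original signs; sum ranks with positive sign and with negative sign.
W+ = 1 + 3 + 5 + 7.5 + 9.5 + 9.5 + 7.5 + 6 = 49
W- = 3 + 3 = 6
(Check: W+ + W- = 55 should equal n(n+1)/2 = 55.)
Step 4: Test statistic W = min(W+, W-) = 6.
Step 5: Ties in |d|, so use the tie-corrected normal approximation.
        E[W] = n(n+1)/4 = 10*11/4 = 27.5.
        Tie groups: |d|=3 (t=3), |d|=7 (t=2), |d|=8 (t=2); sum(t^3 - t) = 36.
        Var[W] = n(n+1)(2n+1)/24 - sum(t^3-t)/48 = 2310/24 - 36/48 = 95.5.
        z = (W - E[W]) / sqrt(Var[W]) = (6 - 27.5) / 9.7724 = -2.2001.
        Two-sided p = 2*Phi(z) = 0.027802.
Step 6: alpha = 0.1. reject H0.

W+ = 49, W- = 6, W = min = 6, p = 0.027802, reject H0.


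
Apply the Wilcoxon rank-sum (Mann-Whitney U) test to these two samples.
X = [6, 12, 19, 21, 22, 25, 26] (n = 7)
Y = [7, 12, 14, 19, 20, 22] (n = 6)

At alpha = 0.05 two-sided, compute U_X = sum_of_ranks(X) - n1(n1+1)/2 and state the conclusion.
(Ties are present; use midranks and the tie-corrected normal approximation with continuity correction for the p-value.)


Step 1: Combine and sort all 13 observations; assign midranks.
sorted (value, group): (6,X), (7,Y), (12,X), (12,Y), (14,Y), (19,X), (19,Y), (20,Y), (21,X), (22,X), (22,Y), (25,X), (26,X)
ranks: 6->1, 7->2, 12->3.5, 12->3.5, 14->5, 19->6.5, 19->6.5, 20->8, 21->9, 22->10.5, 22->10.5, 25->12, 26->13
Step 2: Rank sum for X: R1 = 1 + 3.5 + 6.5 + 9 + 10.5 + 12 + 13 = 55.5.
Step 3: U_X = R1 - n1(n1+1)/2 = 55.5 - 7*8/2 = 55.5 - 28 = 27.5.
       U_Y = n1*n2 - U_X = 42 - 27.5 = 14.5.
Step 4: Ties are present, so use the tie-corrected normal approximation (with continuity correction) for the p-value.
Step 5: p-value = 0.389405; compare to alpha = 0.05. fail to reject H0.

U_X = 27.5, p = 0.389405, fail to reject H0 at alpha = 0.05.


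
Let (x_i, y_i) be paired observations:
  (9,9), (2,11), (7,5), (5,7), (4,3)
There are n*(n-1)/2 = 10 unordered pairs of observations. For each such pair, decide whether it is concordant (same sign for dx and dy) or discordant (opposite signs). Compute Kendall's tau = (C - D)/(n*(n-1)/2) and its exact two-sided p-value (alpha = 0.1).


Step 1: Enumerate the 10 unordered pairs (i,j) with i<j and classify each by sign(x_j-x_i) * sign(y_j-y_i).
  (1,2):dx=-7,dy=+2->D; (1,3):dx=-2,dy=-4->C; (1,4):dx=-4,dy=-2->C; (1,5):dx=-5,dy=-6->C
  (2,3):dx=+5,dy=-6->D; (2,4):dx=+3,dy=-4->D; (2,5):dx=+2,dy=-8->D; (3,4):dx=-2,dy=+2->D
  (3,5):dx=-3,dy=-2->C; (4,5):dx=-1,dy=-4->C
Step 2: C = 5, D = 5, total pairs = 10.
Step 3: tau = (C - D)/(n(n-1)/2) = (5 - 5)/10 = 0.000000.
Step 4: Exact two-sided p-value (enumerate n! = 120 permutations of y under H0): p = 1.000000.
Step 5: alpha = 0.1. fail to reject H0.

tau_b = 0.0000 (C=5, D=5), p = 1.000000, fail to reject H0.


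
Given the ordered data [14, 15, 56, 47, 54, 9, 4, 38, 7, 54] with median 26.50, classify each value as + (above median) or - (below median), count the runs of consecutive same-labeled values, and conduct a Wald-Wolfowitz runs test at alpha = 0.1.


Step 1: Compute median = 26.50; label A = above, B = below.
Labels in order: BBAAABBABA  (n_A = 5, n_B = 5)
Step 2: Count runs R = 6.
Step 3: Under H0 (random ordering), E[R] = 2*n_A*n_B/(n_A+n_B) + 1 = 2*5*5/10 + 1 = 6.0000.
        Var[R] = 2*n_A*n_B*(2*n_A*n_B - n_A - n_B) / ((n_A+n_B)^2 * (n_A+n_B-1)) = 2000/900 = 2.2222.
        SD[R] = 1.4907.
Step 4: R = E[R], so z = 0 with no continuity correction.
Step 5: Two-sided p-value via normal approximation = 2*(1 - Phi(|z|)) = 1.000000.
Step 6: alpha = 0.1. fail to reject H0.

R = 6, z = 0.0000, p = 1.000000, fail to reject H0.


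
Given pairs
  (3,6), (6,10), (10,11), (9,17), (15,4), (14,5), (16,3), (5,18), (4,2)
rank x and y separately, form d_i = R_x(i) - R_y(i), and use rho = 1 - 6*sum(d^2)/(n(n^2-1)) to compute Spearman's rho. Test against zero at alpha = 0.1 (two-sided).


Step 1: Rank x and y separately (midranks; no ties here).
rank(x): 3->1, 6->4, 10->6, 9->5, 15->8, 14->7, 16->9, 5->3, 4->2
rank(y): 6->5, 10->6, 11->7, 17->8, 4->3, 5->4, 3->2, 18->9, 2->1
Step 2: d_i = R_x(i) - R_y(i); compute d_i^2.
  (1-5)^2=16, (4-6)^2=4, (6-7)^2=1, (5-8)^2=9, (8-3)^2=25, (7-4)^2=9, (9-2)^2=49, (3-9)^2=36, (2-1)^2=1
sum(d^2) = 150.
Step 3: rho = 1 - 6*150 / (9*(9^2 - 1)) = 1 - 900/720 = -0.250000.
Step 4: Under H0, t = rho * sqrt((n-2)/(1-rho^2)) = -0.6831 ~ t(7).
Step 5: Two-sided p-value from the t-distribution with 7 df = 0.516490.
Step 6: alpha = 0.1. fail to reject H0.

rho = -0.2500, p = 0.516490, fail to reject H0 at alpha = 0.1.


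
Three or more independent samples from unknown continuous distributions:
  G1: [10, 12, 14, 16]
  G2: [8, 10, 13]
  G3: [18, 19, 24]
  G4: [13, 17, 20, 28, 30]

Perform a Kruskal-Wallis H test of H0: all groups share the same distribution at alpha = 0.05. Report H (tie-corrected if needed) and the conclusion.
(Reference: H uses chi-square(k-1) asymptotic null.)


Step 1: Combine all N = 15 observations and assign midranks.
sorted (value, group, rank): (8,G2,1), (10,G1,2.5), (10,G2,2.5), (12,G1,4), (13,G2,5.5), (13,G4,5.5), (14,G1,7), (16,G1,8), (17,G4,9), (18,G3,10), (19,G3,11), (20,G4,12), (24,G3,13), (28,G4,14), (30,G4,15)
Step 2: Sum ranks within each group.
R_1 = 21.5 (n_1 = 4)
R_2 = 9 (n_2 = 3)
R_3 = 34 (n_3 = 3)
R_4 = 55.5 (n_4 = 5)
Step 3: H = 12/(N(N+1)) * sum(R_i^2/n_i) - 3(N+1)
     = 12/(15*16) * (21.5^2/4 + 9^2/3 + 34^2/3 + 55.5^2/5) - 3*16
     = 0.050000 * 1143.95 - 48
     = 9.197292.
Step 4: Ties present; correction factor C = 1 - 12/(15^3 - 15) = 0.996429. Corrected H = 9.197292 / 0.996429 = 9.230257.
Step 5: Under H0, H ~ chi^2(3); p-value = 0.026381.
Step 6: alpha = 0.05. reject H0.

H = 9.2303, df = 3, p = 0.026381, reject H0.


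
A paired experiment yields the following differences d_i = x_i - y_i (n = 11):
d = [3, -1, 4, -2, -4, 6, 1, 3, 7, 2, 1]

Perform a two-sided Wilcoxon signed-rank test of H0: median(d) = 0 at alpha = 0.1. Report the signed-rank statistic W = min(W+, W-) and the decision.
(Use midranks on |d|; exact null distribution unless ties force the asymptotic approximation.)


Step 1: Drop any zero differences (none here) and take |d_i|.
|d| = [3, 1, 4, 2, 4, 6, 1, 3, 7, 2, 1]
Step 2: Midrank |d_i| (ties get averaged ranks).
ranks: |3|->6.5, |1|->2, |4|->8.5, |2|->4.5, |4|->8.5, |6|->10, |1|->2, |3|->6.5, |7|->11, |2|->4.5, |1|->2
Step 3: Attach original signs; sum ranks with positive sign and with negative sign.
W+ = 6.5 + 8.5 + 10 + 2 + 6.5 + 11 + 4.5 + 2 = 51
W- = 2 + 4.5 + 8.5 = 15
(Check: W+ + W- = 66 should equal n(n+1)/2 = 66.)
Step 4: Test statistic W = min(W+, W-) = 15.
Step 5: Ties in |d|, so use the tie-corrected normal approximation.
        E[W] = n(n+1)/4 = 11*12/4 = 33.
        Tie groups: |d|=1 (t=3), |d|=2 (t=2), |d|=3 (t=2), |d|=4 (t=2); sum(t^3 - t) = 42.
        Var[W] = n(n+1)(2n+1)/24 - sum(t^3-t)/48 = 3036/24 - 42/48 = 125.625.
        z = (W - E[W]) / sqrt(Var[W]) = (15 - 33) / 11.2083 = -1.6060.
        Two-sided p = 2*Phi(z) = 0.108283.
Step 6: alpha = 0.1. fail to reject H0.

W+ = 51, W- = 15, W = min = 15, p = 0.108283, fail to reject H0.


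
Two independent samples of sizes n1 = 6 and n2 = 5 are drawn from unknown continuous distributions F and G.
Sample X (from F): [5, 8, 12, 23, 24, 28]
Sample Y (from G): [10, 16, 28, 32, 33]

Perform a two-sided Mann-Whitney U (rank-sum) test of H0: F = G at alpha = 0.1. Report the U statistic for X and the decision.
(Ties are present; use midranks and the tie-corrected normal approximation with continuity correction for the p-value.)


Step 1: Combine and sort all 11 observations; assign midranks.
sorted (value, group): (5,X), (8,X), (10,Y), (12,X), (16,Y), (23,X), (24,X), (28,X), (28,Y), (32,Y), (33,Y)
ranks: 5->1, 8->2, 10->3, 12->4, 16->5, 23->6, 24->7, 28->8.5, 28->8.5, 32->10, 33->11
Step 2: Rank sum for X: R1 = 1 + 2 + 4 + 6 + 7 + 8.5 = 28.5.
Step 3: U_X = R1 - n1(n1+1)/2 = 28.5 - 6*7/2 = 28.5 - 21 = 7.5.
       U_Y = n1*n2 - U_X = 30 - 7.5 = 22.5.
Step 4: Ties are present, so use the tie-corrected normal approximation (with continuity correction) for the p-value.
Step 5: p-value = 0.200217; compare to alpha = 0.1. fail to reject H0.

U_X = 7.5, p = 0.200217, fail to reject H0 at alpha = 0.1.


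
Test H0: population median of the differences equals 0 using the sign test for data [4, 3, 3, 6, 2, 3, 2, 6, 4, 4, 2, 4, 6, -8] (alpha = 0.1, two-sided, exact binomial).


Step 1: Discard zero differences. Original n = 14; n_eff = number of nonzero differences = 14.
Nonzero differences (with sign): +4, +3, +3, +6, +2, +3, +2, +6, +4, +4, +2, +4, +6, -8
Step 2: Count signs: positive = 13, negative = 1.
Step 3: Under H0: P(positive) = 0.5, so the number of positives S ~ Bin(14, 0.5).
Step 4: Two-sided exact p-value = sum of Bin(14,0.5) probabilities at or below the observed probability = 0.001831.
Step 5: alpha = 0.1. reject H0.

n_eff = 14, pos = 13, neg = 1, p = 0.001831, reject H0.


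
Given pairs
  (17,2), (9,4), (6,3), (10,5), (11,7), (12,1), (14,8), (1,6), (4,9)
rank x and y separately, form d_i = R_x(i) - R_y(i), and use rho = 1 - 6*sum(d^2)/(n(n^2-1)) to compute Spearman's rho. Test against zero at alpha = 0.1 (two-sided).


Step 1: Rank x and y separately (midranks; no ties here).
rank(x): 17->9, 9->4, 6->3, 10->5, 11->6, 12->7, 14->8, 1->1, 4->2
rank(y): 2->2, 4->4, 3->3, 5->5, 7->7, 1->1, 8->8, 6->6, 9->9
Step 2: d_i = R_x(i) - R_y(i); compute d_i^2.
  (9-2)^2=49, (4-4)^2=0, (3-3)^2=0, (5-5)^2=0, (6-7)^2=1, (7-1)^2=36, (8-8)^2=0, (1-6)^2=25, (2-9)^2=49
sum(d^2) = 160.
Step 3: rho = 1 - 6*160 / (9*(9^2 - 1)) = 1 - 960/720 = -0.333333.
Step 4: Under H0, t = rho * sqrt((n-2)/(1-rho^2)) = -0.9354 ~ t(7).
Step 5: Two-sided p-value from the t-distribution with 7 df = 0.380713.
Step 6: alpha = 0.1. fail to reject H0.

rho = -0.3333, p = 0.380713, fail to reject H0 at alpha = 0.1.


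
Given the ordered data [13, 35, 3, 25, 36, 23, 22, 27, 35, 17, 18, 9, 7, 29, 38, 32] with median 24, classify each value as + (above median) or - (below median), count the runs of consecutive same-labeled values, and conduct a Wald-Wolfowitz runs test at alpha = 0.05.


Step 1: Compute median = 24; label A = above, B = below.
Labels in order: BABAABBAABBBBAAA  (n_A = 8, n_B = 8)
Step 2: Count runs R = 8.
Step 3: Under H0 (random ordering), E[R] = 2*n_A*n_B/(n_A+n_B) + 1 = 2*8*8/16 + 1 = 9.0000.
        Var[R] = 2*n_A*n_B*(2*n_A*n_B - n_A - n_B) / ((n_A+n_B)^2 * (n_A+n_B-1)) = 14336/3840 = 3.7333.
        SD[R] = 1.9322.
Step 4: Continuity-corrected z = (R + 0.5 - E[R]) / SD[R] = (8 + 0.5 - 9.0000) / 1.9322 = -0.2588.
Step 5: Two-sided p-value via normal approximation = 2*(1 - Phi(|z|)) = 0.795809.
Step 6: alpha = 0.05. fail to reject H0.

R = 8, z = -0.2588, p = 0.795809, fail to reject H0.


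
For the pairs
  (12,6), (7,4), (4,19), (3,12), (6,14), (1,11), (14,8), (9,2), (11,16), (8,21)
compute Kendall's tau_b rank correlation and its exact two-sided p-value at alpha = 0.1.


Step 1: Enumerate the 45 unordered pairs (i,j) with i<j and classify each by sign(x_j-x_i) * sign(y_j-y_i).
  (1,2):dx=-5,dy=-2->C; (1,3):dx=-8,dy=+13->D; (1,4):dx=-9,dy=+6->D; (1,5):dx=-6,dy=+8->D
  (1,6):dx=-11,dy=+5->D; (1,7):dx=+2,dy=+2->C; (1,8):dx=-3,dy=-4->C; (1,9):dx=-1,dy=+10->D
  (1,10):dx=-4,dy=+15->D; (2,3):dx=-3,dy=+15->D; (2,4):dx=-4,dy=+8->D; (2,5):dx=-1,dy=+10->D
  (2,6):dx=-6,dy=+7->D; (2,7):dx=+7,dy=+4->C; (2,8):dx=+2,dy=-2->D; (2,9):dx=+4,dy=+12->C
  (2,10):dx=+1,dy=+17->C; (3,4):dx=-1,dy=-7->C; (3,5):dx=+2,dy=-5->D; (3,6):dx=-3,dy=-8->C
  (3,7):dx=+10,dy=-11->D; (3,8):dx=+5,dy=-17->D; (3,9):dx=+7,dy=-3->D; (3,10):dx=+4,dy=+2->C
  (4,5):dx=+3,dy=+2->C; (4,6):dx=-2,dy=-1->C; (4,7):dx=+11,dy=-4->D; (4,8):dx=+6,dy=-10->D
  (4,9):dx=+8,dy=+4->C; (4,10):dx=+5,dy=+9->C; (5,6):dx=-5,dy=-3->C; (5,7):dx=+8,dy=-6->D
  (5,8):dx=+3,dy=-12->D; (5,9):dx=+5,dy=+2->C; (5,10):dx=+2,dy=+7->C; (6,7):dx=+13,dy=-3->D
  (6,8):dx=+8,dy=-9->D; (6,9):dx=+10,dy=+5->C; (6,10):dx=+7,dy=+10->C; (7,8):dx=-5,dy=-6->C
  (7,9):dx=-3,dy=+8->D; (7,10):dx=-6,dy=+13->D; (8,9):dx=+2,dy=+14->C; (8,10):dx=-1,dy=+19->D
  (9,10):dx=-3,dy=+5->D
Step 2: C = 20, D = 25, total pairs = 45.
Step 3: tau = (C - D)/(n(n-1)/2) = (20 - 25)/45 = -0.111111.
Step 4: Exact two-sided p-value (enumerate n! = 3628800 permutations of y under H0): p = 0.727490.
Step 5: alpha = 0.1. fail to reject H0.

tau_b = -0.1111 (C=20, D=25), p = 0.727490, fail to reject H0.


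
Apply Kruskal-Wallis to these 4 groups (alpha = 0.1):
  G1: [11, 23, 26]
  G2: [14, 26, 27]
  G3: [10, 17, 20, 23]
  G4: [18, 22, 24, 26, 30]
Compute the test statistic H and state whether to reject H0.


Step 1: Combine all N = 15 observations and assign midranks.
sorted (value, group, rank): (10,G3,1), (11,G1,2), (14,G2,3), (17,G3,4), (18,G4,5), (20,G3,6), (22,G4,7), (23,G1,8.5), (23,G3,8.5), (24,G4,10), (26,G1,12), (26,G2,12), (26,G4,12), (27,G2,14), (30,G4,15)
Step 2: Sum ranks within each group.
R_1 = 22.5 (n_1 = 3)
R_2 = 29 (n_2 = 3)
R_3 = 19.5 (n_3 = 4)
R_4 = 49 (n_4 = 5)
Step 3: H = 12/(N(N+1)) * sum(R_i^2/n_i) - 3(N+1)
     = 12/(15*16) * (22.5^2/3 + 29^2/3 + 19.5^2/4 + 49^2/5) - 3*16
     = 0.050000 * 1024.35 - 48
     = 3.217292.
Step 4: Ties present; correction factor C = 1 - 30/(15^3 - 15) = 0.991071. Corrected H = 3.217292 / 0.991071 = 3.246276.
Step 5: Under H0, H ~ chi^2(3); p-value = 0.355190.
Step 6: alpha = 0.1. fail to reject H0.

H = 3.2463, df = 3, p = 0.355190, fail to reject H0.


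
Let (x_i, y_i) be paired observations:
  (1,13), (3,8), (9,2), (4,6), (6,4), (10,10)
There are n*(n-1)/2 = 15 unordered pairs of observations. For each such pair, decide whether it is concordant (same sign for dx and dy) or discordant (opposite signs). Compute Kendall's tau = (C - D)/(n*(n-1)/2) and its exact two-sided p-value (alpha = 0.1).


Step 1: Enumerate the 15 unordered pairs (i,j) with i<j and classify each by sign(x_j-x_i) * sign(y_j-y_i).
  (1,2):dx=+2,dy=-5->D; (1,3):dx=+8,dy=-11->D; (1,4):dx=+3,dy=-7->D; (1,5):dx=+5,dy=-9->D
  (1,6):dx=+9,dy=-3->D; (2,3):dx=+6,dy=-6->D; (2,4):dx=+1,dy=-2->D; (2,5):dx=+3,dy=-4->D
  (2,6):dx=+7,dy=+2->C; (3,4):dx=-5,dy=+4->D; (3,5):dx=-3,dy=+2->D; (3,6):dx=+1,dy=+8->C
  (4,5):dx=+2,dy=-2->D; (4,6):dx=+6,dy=+4->C; (5,6):dx=+4,dy=+6->C
Step 2: C = 4, D = 11, total pairs = 15.
Step 3: tau = (C - D)/(n(n-1)/2) = (4 - 11)/15 = -0.466667.
Step 4: Exact two-sided p-value (enumerate n! = 720 permutations of y under H0): p = 0.272222.
Step 5: alpha = 0.1. fail to reject H0.

tau_b = -0.4667 (C=4, D=11), p = 0.272222, fail to reject H0.


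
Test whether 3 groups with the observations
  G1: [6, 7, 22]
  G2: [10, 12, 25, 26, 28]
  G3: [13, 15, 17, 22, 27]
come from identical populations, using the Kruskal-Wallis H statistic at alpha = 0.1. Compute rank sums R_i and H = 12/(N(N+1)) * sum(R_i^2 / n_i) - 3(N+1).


Step 1: Combine all N = 13 observations and assign midranks.
sorted (value, group, rank): (6,G1,1), (7,G1,2), (10,G2,3), (12,G2,4), (13,G3,5), (15,G3,6), (17,G3,7), (22,G1,8.5), (22,G3,8.5), (25,G2,10), (26,G2,11), (27,G3,12), (28,G2,13)
Step 2: Sum ranks within each group.
R_1 = 11.5 (n_1 = 3)
R_2 = 41 (n_2 = 5)
R_3 = 38.5 (n_3 = 5)
Step 3: H = 12/(N(N+1)) * sum(R_i^2/n_i) - 3(N+1)
     = 12/(13*14) * (11.5^2/3 + 41^2/5 + 38.5^2/5) - 3*14
     = 0.065934 * 676.733 - 42
     = 2.619780.
Step 4: Ties present; correction factor C = 1 - 6/(13^3 - 13) = 0.997253. Corrected H = 2.619780 / 0.997253 = 2.626997.
Step 5: Under H0, H ~ chi^2(2); p-value = 0.268878.
Step 6: alpha = 0.1. fail to reject H0.

H = 2.6270, df = 2, p = 0.268878, fail to reject H0.


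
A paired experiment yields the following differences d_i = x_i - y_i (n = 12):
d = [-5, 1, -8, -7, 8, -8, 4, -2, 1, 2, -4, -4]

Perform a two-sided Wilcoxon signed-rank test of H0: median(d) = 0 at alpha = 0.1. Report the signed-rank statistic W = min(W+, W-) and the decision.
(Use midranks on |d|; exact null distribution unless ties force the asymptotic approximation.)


Step 1: Drop any zero differences (none here) and take |d_i|.
|d| = [5, 1, 8, 7, 8, 8, 4, 2, 1, 2, 4, 4]
Step 2: Midrank |d_i| (ties get averaged ranks).
ranks: |5|->8, |1|->1.5, |8|->11, |7|->9, |8|->11, |8|->11, |4|->6, |2|->3.5, |1|->1.5, |2|->3.5, |4|->6, |4|->6
Step 3: Attach original signs; sum ranks with positive sign and with negative sign.
W+ = 1.5 + 11 + 6 + 1.5 + 3.5 = 23.5
W- = 8 + 11 + 9 + 11 + 3.5 + 6 + 6 = 54.5
(Check: W+ + W- = 78 should equal n(n+1)/2 = 78.)
Step 4: Test statistic W = min(W+, W-) = 23.5.
Step 5: Ties in |d|, so use the tie-corrected normal approximation.
        E[W] = n(n+1)/4 = 12*13/4 = 39.
        Tie groups: |d|=1 (t=2), |d|=2 (t=2), |d|=4 (t=3), |d|=8 (t=3); sum(t^3 - t) = 60.
        Var[W] = n(n+1)(2n+1)/24 - sum(t^3-t)/48 = 3900/24 - 60/48 = 161.25.
        z = (W - E[W]) / sqrt(Var[W]) = (23.5 - 39) / 12.6984 = -1.2206.
        Two-sided p = 2*Phi(z) = 0.222228.
Step 6: alpha = 0.1. fail to reject H0.

W+ = 23.5, W- = 54.5, W = min = 23.5, p = 0.222228, fail to reject H0.


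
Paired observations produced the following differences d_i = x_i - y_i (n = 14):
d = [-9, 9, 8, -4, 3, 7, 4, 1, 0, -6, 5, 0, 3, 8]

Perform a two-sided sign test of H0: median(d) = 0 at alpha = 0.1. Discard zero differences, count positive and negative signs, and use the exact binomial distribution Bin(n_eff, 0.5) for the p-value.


Step 1: Discard zero differences. Original n = 14; n_eff = number of nonzero differences = 12.
Nonzero differences (with sign): -9, +9, +8, -4, +3, +7, +4, +1, -6, +5, +3, +8
Step 2: Count signs: positive = 9, negative = 3.
Step 3: Under H0: P(positive) = 0.5, so the number of positives S ~ Bin(12, 0.5).
Step 4: Two-sided exact p-value = sum of Bin(12,0.5) probabilities at or below the observed probability = 0.145996.
Step 5: alpha = 0.1. fail to reject H0.

n_eff = 12, pos = 9, neg = 3, p = 0.145996, fail to reject H0.
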